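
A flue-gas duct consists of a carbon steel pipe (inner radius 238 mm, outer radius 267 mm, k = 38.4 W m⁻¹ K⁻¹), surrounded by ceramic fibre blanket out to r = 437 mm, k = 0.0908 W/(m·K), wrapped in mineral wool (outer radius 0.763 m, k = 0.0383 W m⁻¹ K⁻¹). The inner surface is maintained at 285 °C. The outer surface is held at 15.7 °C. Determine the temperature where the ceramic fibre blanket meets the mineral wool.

T = 212 °C

Resistance network (inner→outer):
  R'_carbon steel = ln(0.267/0.238)/(2πk) = 0.1150/(2π·38.4) = 4.765×10^-4 m·K/W
  R'_ceramic fibre blanket = ln(0.437/0.267)/(2πk) = 0.4927/(2π·0.0908) = 0.8636 m·K/W
  R'_mineral wool = ln(0.763/0.437)/(2πk) = 0.5573/(2π·0.0383) = 2.316 m·K/W
ΣR = 4.765×10^-4 + 0.8636 + 2.316 = 3.180 m·K/W
Q' = ΔT/ΣR = (285 °C − 15.7 °C)/3.180 = 84.69 W/m
From the inner boundary to the ceramic fibre blanket/mineral wool interface, ΣR_partial = 0.8641 m·K/W.
T_interface = T_in − Q'·ΣR_partial = 285 °C − (84.69)(0.8641) = 212 °C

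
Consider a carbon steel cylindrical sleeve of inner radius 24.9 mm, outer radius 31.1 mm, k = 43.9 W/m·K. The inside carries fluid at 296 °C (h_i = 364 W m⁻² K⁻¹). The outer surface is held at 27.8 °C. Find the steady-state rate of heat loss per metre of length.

Resistance network (inner→outer):
  R'_conv,in = 1/(2πr h) = 1/(2π·0.0249·364) = 0.01756 m·K/W
  R'_carbon steel = ln(0.0311/0.0249)/(2πk) = 0.2223/(2π·43.9) = 8.061×10^-4 m·K/W
ΣR = 0.01756 + 8.061×10^-4 = 0.01837 m·K/W
Q' = ΔT/ΣR = (296 °C − 27.8 °C)/0.01837 = 14600 W/m

Q' = 14.6 kW/m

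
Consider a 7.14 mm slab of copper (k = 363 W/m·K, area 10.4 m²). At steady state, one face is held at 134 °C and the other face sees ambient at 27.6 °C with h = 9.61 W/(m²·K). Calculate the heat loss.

Resistance network (inner→outer):
  R_copper = L/(kA) = 0.00714/(363·10.4) = 1.891×10^-6 K/W
  R_conv,out = 1/(hA) = 1/(9.61·10.4) = 0.01001 K/W
ΣR = 1.891×10^-6 + 0.01001 = 0.01001 K/W
Q = ΔT/ΣR = (134 °C − 27.6 °C)/0.01001 = 10600 W

Q = 10.6 kW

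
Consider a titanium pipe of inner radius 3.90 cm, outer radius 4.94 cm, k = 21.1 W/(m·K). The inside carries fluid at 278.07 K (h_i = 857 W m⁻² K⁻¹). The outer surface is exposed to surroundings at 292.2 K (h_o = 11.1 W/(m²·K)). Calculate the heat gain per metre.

Q' = 47.6 W/m

Series thermal resistances, inner to outer:
  R'_conv,in = 1/(2πr h) = 1/(2π·0.0390·857) = 0.004762 m·K/W
  R'_titanium = ln(0.0494/0.0390)/(2πk) = 0.2364/(2π·21.1) = 0.001783 m·K/W
  R'_conv,out = 1/(2πr h) = 1/(2π·0.0494·11.1) = 0.2902 m·K/W
ΣR = 0.004762 + 0.001783 + 0.2902 = 0.2967 m·K/W
Q' = ΔT/ΣR = (278.07 K − 292.2 K)/0.2967 = -47.6 W/m
(Negative Q' ⇒ heat flows inward; heat gain = 47.6 W/m.)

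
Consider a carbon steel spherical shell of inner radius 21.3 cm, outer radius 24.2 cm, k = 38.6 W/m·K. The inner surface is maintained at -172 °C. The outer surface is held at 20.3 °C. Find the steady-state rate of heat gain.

Q = 4πk·ΔT/(1/r₁ − 1/r₂) = 4π × 38.6 × 192.3 / (1/0.213 − 1/0.242) = 1.66×10^5 W

Q = 166 kW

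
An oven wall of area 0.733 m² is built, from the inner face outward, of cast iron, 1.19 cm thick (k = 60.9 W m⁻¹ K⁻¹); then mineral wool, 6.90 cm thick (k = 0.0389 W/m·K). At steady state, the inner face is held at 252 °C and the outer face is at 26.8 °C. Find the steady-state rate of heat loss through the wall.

Resistance network (inner→outer):
  R_cast iron = L/(kA) = 0.0119/(60.9·0.733) = 2.666×10^-4 K/W
  R_mineral wool = L/(kA) = 0.0690/(0.0389·0.733) = 2.420 K/W
ΣR = 2.666×10^-4 + 2.420 = 2.420 K/W
Q = ΔT/ΣR = (252 °C − 26.8 °C)/2.420 = 93.1 W

Q = 93.1 W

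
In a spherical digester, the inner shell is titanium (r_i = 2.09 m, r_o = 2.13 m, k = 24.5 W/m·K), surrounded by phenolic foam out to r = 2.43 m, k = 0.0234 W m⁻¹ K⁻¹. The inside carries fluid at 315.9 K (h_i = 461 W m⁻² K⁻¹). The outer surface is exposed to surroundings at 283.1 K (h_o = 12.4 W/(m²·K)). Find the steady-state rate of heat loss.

Resistance network (inner→outer):
  R_conv,in = 1/(4πr²h) = 1/(4π·2.09²·461) = 3.952×10^-5 K/W
  R_titanium = (1/2.09 − 1/2.13)/(4πk) = 0.008985/(4π·24.5) = 2.918×10^-5 K/W
  R_phenolic foam = (1/2.13 − 1/2.43)/(4πk) = 0.05796/(4π·0.0234) = 0.1971 K/W
  R_conv,out = 1/(4πr²h) = 1/(4π·2.43²·12.4) = 0.001087 K/W
ΣR = 3.952×10^-5 + 2.918×10^-5 + 0.1971 + 0.001087 = 0.1983 K/W
Q = ΔT/ΣR = (315.9 K − 283.1 K)/0.1983 = 165 W

Q = 165 W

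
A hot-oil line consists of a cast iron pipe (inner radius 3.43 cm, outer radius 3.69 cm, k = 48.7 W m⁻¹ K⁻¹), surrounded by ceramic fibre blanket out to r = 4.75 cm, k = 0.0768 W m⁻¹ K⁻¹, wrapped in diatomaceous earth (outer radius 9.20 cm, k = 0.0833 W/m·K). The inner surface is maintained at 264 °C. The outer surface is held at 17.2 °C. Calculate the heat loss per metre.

Treat each layer as a resistance in series:
  R'_cast iron = ln(0.0369/0.0343)/(2πk) = 0.07307/(2π·48.7) = 2.388×10^-4 m·K/W
  R'_ceramic fibre blanket = ln(0.0475/0.0369)/(2πk) = 0.2525/(2π·0.0768) = 0.5233 m·K/W
  R'_diatomaceous earth = ln(0.0920/0.0475)/(2πk) = 0.6611/(2π·0.0833) = 1.263 m·K/W
ΣR = 2.388×10^-4 + 0.5233 + 1.263 = 1.787 m·K/W
Q' = ΔT/ΣR = (264 °C − 17.2 °C)/1.787 = 138 W/m

Q' = 138 W/m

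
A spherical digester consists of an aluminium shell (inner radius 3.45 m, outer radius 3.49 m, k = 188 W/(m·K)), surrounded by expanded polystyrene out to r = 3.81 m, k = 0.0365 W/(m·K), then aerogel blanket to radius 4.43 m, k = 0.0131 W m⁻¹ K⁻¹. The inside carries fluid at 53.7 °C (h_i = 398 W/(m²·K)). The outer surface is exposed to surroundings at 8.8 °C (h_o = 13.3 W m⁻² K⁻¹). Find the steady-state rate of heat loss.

Q = 163 W

Resistance network (inner→outer):
  R_conv,in = 1/(4πr²h) = 1/(4π·3.45²·398) = 1.680×10^-5 K/W
  R_aluminium = (1/3.45 − 1/3.49)/(4πk) = 0.003322/(4π·188) = 1.406×10^-6 K/W
  R_expanded polystyrene = (1/3.49 − 1/3.81)/(4πk) = 0.02407/(4π·0.0365) = 0.05247 K/W
  R_aerogel blanket = (1/3.81 − 1/4.43)/(4πk) = 0.03673/(4π·0.0131) = 0.2231 K/W
  R_conv,out = 1/(4πr²h) = 1/(4π·4.43²·13.3) = 3.049×10^-4 K/W
ΣR = 1.680×10^-5 + 1.406×10^-6 + 0.05247 + 0.2231 + 3.049×10^-4 = 0.2759 K/W
Q = ΔT/ΣR = (53.7 °C − 8.8 °C)/0.2759 = 163 W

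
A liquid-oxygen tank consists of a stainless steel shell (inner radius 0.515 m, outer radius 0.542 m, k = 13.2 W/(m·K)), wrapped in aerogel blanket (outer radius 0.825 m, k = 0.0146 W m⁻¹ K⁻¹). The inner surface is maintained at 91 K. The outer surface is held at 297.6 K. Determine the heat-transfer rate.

Q = 59.9 W

Resistance network (inner→outer):
  R_stainless steel = (1/0.515 − 1/0.542)/(4πk) = 0.09673/(4π·13.2) = 5.831×10^-4 K/W
  R_aerogel blanket = (1/0.542 − 1/0.825)/(4πk) = 0.6329/(4π·0.0146) = 3.450 K/W
ΣR = 5.831×10^-4 + 3.450 = 3.451 K/W
Q = ΔT/ΣR = (91 K − 297.6 K)/3.451 = -59.9 W
(Negative Q ⇒ heat flows inward; heat gain = 59.9 W.)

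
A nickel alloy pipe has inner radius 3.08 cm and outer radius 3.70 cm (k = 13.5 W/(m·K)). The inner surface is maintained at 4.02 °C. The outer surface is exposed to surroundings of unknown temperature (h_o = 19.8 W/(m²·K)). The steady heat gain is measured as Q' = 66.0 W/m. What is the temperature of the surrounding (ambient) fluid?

Sum the resistances:
  R'_nickel alloy = ln(0.0370/0.0308)/(2πk) = 0.1834/(2π·13.5) = 0.002162 m·K/W
  R'_conv,out = 1/(2πr h) = 1/(2π·0.0370·19.8) = 0.2172 m·K/W
ΣR = 0.2194 m·K/W
ΔT = Q'·ΣR = 66.0 × 0.2194 = 14.48 K
Heat flows inward, so T_out = T_in + ΔT = 4.02 + 14.48 = 18.5 °C

T_out = 18.5 °C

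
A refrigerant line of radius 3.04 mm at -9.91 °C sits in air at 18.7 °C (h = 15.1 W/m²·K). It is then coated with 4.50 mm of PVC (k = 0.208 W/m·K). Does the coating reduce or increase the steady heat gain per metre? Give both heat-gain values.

Critical radius for a cylinder: r_cr = k/h = 0.0138 m = 1.38 cm.
Outer radius after coating: r₂ = 0.00304 + 0.00450 = 0.00754 m.
Since r₁ < r_cr and r₂ ≤ r_cr, the coating moves toward the maximum at r_cr — heat gain rises.
Bare: R = 1/(2πr₁h) = 3.467 m·K/W; Q = 28.61/3.467 = 8.25 W/m.
Coated: R = R_cond + R_conv = 2.093 m·K/W; Q = 28.61/2.093 = 13.7 W/m.

increases: 8.25 → 13.7 W/m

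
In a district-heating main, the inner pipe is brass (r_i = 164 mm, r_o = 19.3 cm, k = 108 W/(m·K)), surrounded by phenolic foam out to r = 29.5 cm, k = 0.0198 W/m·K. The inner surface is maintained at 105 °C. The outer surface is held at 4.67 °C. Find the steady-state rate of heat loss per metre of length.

Series thermal resistances, inner to outer:
  R'_brass = ln(0.193/0.164)/(2πk) = 0.1628/(2π·108) = 2.399×10^-4 m·K/W
  R'_phenolic foam = ln(0.295/0.193)/(2πk) = 0.4243/(2π·0.0198) = 3.410 m·K/W
ΣR = 2.399×10^-4 + 3.410 = 3.410 m·K/W
Q' = ΔT/ΣR = (105 °C − 4.67 °C)/3.410 = 29.4 W/m

Q' = 29.4 W/m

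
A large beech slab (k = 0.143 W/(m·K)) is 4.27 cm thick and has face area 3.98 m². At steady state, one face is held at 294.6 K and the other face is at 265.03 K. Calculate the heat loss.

Q = kA·ΔT/L = 0.143 × 3.98 × |294.6 K − 265.03 K| / 0.0427 = 394 W

Q = 394 W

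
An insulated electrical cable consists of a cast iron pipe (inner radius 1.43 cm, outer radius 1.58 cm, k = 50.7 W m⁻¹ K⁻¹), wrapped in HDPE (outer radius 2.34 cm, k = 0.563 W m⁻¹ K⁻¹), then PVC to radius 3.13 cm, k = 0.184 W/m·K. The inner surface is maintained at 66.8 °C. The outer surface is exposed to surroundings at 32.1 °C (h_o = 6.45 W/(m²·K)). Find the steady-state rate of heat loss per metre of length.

Q' = 30.1 W/m

Resistance network (inner→outer):
  R'_cast iron = ln(0.0158/0.0143)/(2πk) = 0.09975/(2π·50.7) = 3.131×10^-4 m·K/W
  R'_HDPE = ln(0.0234/0.0158)/(2πk) = 0.3927/(2π·0.563) = 0.1110 m·K/W
  R'_PVC = ln(0.0313/0.0234)/(2πk) = 0.2909/(2π·0.184) = 0.2516 m·K/W
  R'_conv,out = 1/(2πr h) = 1/(2π·0.0313·6.45) = 0.7883 m·K/W
ΣR = 3.131×10^-4 + 0.1110 + 0.2516 + 0.7883 = 1.151 m·K/W
Q' = ΔT/ΣR = (66.8 °C − 32.1 °C)/1.151 = 30.1 W/m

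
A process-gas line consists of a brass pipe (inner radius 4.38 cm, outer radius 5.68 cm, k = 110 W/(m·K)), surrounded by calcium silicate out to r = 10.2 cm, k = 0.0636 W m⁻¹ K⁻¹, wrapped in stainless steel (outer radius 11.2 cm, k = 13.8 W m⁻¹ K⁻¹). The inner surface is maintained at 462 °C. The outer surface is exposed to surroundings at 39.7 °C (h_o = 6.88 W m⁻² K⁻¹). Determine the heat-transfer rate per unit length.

Q' = 252 W/m

Resistance network (inner→outer):
  R'_brass = ln(0.0568/0.0438)/(2πk) = 0.2599/(2π·110) = 3.760×10^-4 m·K/W
  R'_calcium silicate = ln(0.102/0.0568)/(2πk) = 0.5854/(2π·0.0636) = 1.465 m·K/W
  R'_stainless steel = ln(0.112/0.102)/(2πk) = 0.09353/(2π·13.8) = 0.001079 m·K/W
  R'_conv,out = 1/(2πr h) = 1/(2π·0.112·6.88) = 0.2065 m·K/W
ΣR = 3.760×10^-4 + 1.465 + 0.001079 + 0.2065 = 1.673 m·K/W
Q' = ΔT/ΣR = (462 °C − 39.7 °C)/1.673 = 252 W/m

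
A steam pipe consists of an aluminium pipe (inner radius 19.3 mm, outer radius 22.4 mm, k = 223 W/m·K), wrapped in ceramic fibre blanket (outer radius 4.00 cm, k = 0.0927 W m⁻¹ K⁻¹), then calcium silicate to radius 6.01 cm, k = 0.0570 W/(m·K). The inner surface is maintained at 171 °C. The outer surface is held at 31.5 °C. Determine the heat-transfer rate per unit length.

Resistance network (inner→outer):
  R'_aluminium = ln(0.0224/0.0193)/(2πk) = 0.1490/(2π·223) = 1.063×10^-4 m·K/W
  R'_ceramic fibre blanket = ln(0.0400/0.0224)/(2πk) = 0.5798/(2π·0.0927) = 0.9955 m·K/W
  R'_calcium silicate = ln(0.0601/0.0400)/(2πk) = 0.4071/(2π·0.0570) = 1.137 m·K/W
ΣR = 1.063×10^-4 + 0.9955 + 1.137 = 2.133 m·K/W
Q' = ΔT/ΣR = (171 °C − 31.5 °C)/2.133 = 65.4 W/m

Q' = 65.4 W/m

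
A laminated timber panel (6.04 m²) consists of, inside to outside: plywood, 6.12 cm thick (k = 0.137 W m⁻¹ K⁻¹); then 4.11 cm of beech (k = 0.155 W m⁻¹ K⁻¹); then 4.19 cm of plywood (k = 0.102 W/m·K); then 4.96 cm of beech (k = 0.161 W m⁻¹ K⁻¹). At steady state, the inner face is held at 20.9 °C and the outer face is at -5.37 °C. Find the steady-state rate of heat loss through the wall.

Q = 111 W

Treat each layer as a resistance in series:
  R_plywood = L/(kA) = 0.0612/(0.137·6.04) = 0.07396 K/W
  R_beech = L/(kA) = 0.0411/(0.155·6.04) = 0.04390 K/W
  R_plywood = L/(kA) = 0.0419/(0.102·6.04) = 0.06801 K/W
  R_beech = L/(kA) = 0.0496/(0.161·6.04) = 0.05101 K/W
ΣR = 0.07396 + 0.04390 + 0.06801 + 0.05101 = 0.2369 K/W
Q = ΔT/ΣR = (20.9 °C − -5.37 °C)/0.2369 = 111 W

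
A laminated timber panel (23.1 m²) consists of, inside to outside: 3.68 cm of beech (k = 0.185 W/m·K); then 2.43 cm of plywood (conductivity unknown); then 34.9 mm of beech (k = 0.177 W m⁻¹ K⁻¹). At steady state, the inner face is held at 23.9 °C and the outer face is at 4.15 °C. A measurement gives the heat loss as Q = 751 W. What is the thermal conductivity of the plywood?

k = 0.115 W/m·K

ΣR = ΔT/Q = |23.9 − 4.15|/751 = 0.02630 K/W
Known resistances:
  R_beech = L/(kA) = 0.0368/(0.185·23.1) = 0.008611 K/W
  R_beech = L/(kA) = 0.0349/(0.177·23.1) = 0.008536 K/W
R_plywood = ΣR − ΣR_known = 0.02630 − 0.01715 = 0.009150 K/W
L/(kA) = 0.009150 ⇒ k = 0.0243/(0.009150·23.1) = 0.115 W/m·K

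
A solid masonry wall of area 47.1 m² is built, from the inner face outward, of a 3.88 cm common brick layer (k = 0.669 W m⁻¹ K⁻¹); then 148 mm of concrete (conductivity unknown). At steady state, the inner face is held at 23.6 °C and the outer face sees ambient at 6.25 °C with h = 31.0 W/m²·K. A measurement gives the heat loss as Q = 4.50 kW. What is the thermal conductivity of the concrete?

k = 1.62 W/m·K

ΣR = ΔT/Q = |23.6 − 6.25|/4500 = 0.003856 K/W
Known resistances:
  R_common brick = L/(kA) = 0.0388/(0.669·47.1) = 0.001231 K/W
  R_conv,out = 1/(hA) = 1/(31.0·47.1) = 6.849×10^-4 K/W
R_concrete = ΣR − ΣR_known = 0.003856 − 0.001916 = 0.001940 K/W
L/(kA) = 0.001940 ⇒ k = 0.148/(0.001940·47.1) = 1.62 W/m·K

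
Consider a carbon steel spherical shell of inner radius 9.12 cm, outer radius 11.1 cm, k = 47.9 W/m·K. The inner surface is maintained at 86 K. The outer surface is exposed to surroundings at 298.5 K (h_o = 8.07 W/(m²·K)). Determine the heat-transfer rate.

Q = 264 W

Treat each layer as a resistance in series:
  R_carbon steel = (1/0.0912 − 1/0.111)/(4πk) = 1.956/(4π·47.9) = 0.003249 K/W
  R_conv,out = 1/(4πr²h) = 1/(4π·0.111²·8.07) = 0.8003 K/W
ΣR = 0.003249 + 0.8003 = 0.8035 K/W
Q = ΔT/ΣR = (86 K − 298.5 K)/0.8035 = -264 W
(Negative Q ⇒ heat flows inward; heat gain = 264 W.)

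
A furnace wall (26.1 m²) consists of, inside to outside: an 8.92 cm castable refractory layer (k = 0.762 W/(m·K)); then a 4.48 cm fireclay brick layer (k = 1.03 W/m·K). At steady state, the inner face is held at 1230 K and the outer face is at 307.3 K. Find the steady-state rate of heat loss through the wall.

Resistance network (inner→outer):
  R_castable refractory = L/(kA) = 0.0892/(0.762·26.1) = 0.004485 K/W
  R_fireclay brick = L/(kA) = 0.0448/(1.03·26.1) = 0.001666 K/W
ΣR = 0.004485 + 0.001666 = 0.006151 K/W
Q = ΔT/ΣR = (1230 K − 307.3 K)/0.006151 = 1.50×10^5 W

Q = 150 kW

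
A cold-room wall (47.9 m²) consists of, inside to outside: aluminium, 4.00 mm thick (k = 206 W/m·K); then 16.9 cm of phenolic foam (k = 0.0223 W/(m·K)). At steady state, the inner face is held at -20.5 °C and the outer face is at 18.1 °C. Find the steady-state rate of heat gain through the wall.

Resistance network (inner→outer):
  R_aluminium = L/(kA) = 0.00400/(206·47.9) = 4.054×10^-7 K/W
  R_phenolic foam = L/(kA) = 0.169/(0.0223·47.9) = 0.1582 K/W
ΣR = 4.054×10^-7 + 0.1582 = 0.1582 K/W
Q = ΔT/ΣR = (-20.5 °C − 18.1 °C)/0.1582 = -244 W
(Negative Q ⇒ heat flows inward; heat gain = 244 W.)

Q = 244 W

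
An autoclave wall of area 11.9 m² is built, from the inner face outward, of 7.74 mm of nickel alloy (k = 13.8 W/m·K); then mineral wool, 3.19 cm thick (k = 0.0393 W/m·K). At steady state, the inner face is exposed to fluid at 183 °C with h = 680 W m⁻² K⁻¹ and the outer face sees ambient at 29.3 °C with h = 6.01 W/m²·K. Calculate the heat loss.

Treat each layer as a resistance in series:
  R_conv,in = 1/(hA) = 1/(680·11.9) = 1.236×10^-4 K/W
  R_nickel alloy = L/(kA) = 0.00774/(13.8·11.9) = 4.713×10^-5 K/W
  R_mineral wool = L/(kA) = 0.0319/(0.0393·11.9) = 0.06821 K/W
  R_conv,out = 1/(hA) = 1/(6.01·11.9) = 0.01398 K/W
ΣR = 1.236×10^-4 + 4.713×10^-5 + 0.06821 + 0.01398 = 0.08236 K/W
Q = ΔT/ΣR = (183 °C − 29.3 °C)/0.08236 = 1870 W

Q = 1870 W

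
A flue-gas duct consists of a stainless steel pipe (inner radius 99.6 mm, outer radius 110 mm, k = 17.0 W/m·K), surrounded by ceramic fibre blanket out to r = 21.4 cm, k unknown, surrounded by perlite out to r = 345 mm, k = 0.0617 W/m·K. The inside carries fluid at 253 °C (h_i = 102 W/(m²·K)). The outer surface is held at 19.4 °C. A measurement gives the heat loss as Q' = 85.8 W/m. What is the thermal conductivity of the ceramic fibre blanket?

ΣR = ΔT/Q' = |253 − 19.4|/85.8 = 2.723 m·K/W
Known resistances:
  R'_conv,in = 1/(2πr h) = 1/(2π·0.0996·102) = 0.01567 m·K/W
  R'_stainless steel = ln(0.110/0.0996)/(2πk) = 0.09932/(2π·17.0) = 9.298×10^-4 m·K/W
  R'_perlite = ln(0.345/0.214)/(2πk) = 0.4776/(2π·0.0617) = 1.232 m·K/W
R_ceramic fibre blanket = ΣR − ΣR_known = 2.723 − 1.249 = 1.474 m·K/W
ln(r₂/r₁)/(2πk) = 1.474 ⇒ k = 0.6655/(2π·1.474) = 0.0719 W/m·K

k = 0.0719 W/m·K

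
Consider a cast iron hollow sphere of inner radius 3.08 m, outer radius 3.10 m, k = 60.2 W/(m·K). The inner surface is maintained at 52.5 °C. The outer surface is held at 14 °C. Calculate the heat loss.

Q = 13900 kW

Q = 4πk·ΔT/(1/r₁ − 1/r₂) = 4π × 60.2 × 38.5 / (1/3.08 − 1/3.10) = 1.39×10^7 W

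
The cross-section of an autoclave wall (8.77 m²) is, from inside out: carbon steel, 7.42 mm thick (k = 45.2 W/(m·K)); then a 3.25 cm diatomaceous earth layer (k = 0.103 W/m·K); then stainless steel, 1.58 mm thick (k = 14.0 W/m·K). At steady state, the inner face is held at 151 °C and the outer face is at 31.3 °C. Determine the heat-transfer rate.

Series thermal resistances, inner to outer:
  R_carbon steel = L/(kA) = 0.00742/(45.2·8.77) = 1.872×10^-5 K/W
  R_diatomaceous earth = L/(kA) = 0.0325/(0.103·8.77) = 0.03598 K/W
  R_stainless steel = L/(kA) = 0.00158/(14.0·8.77) = 1.287×10^-5 K/W
ΣR = 1.872×10^-5 + 0.03598 + 1.287×10^-5 = 0.03601 K/W
Q = ΔT/ΣR = (151 °C − 31.3 °C)/0.03601 = 3320 W

Q = 3320 W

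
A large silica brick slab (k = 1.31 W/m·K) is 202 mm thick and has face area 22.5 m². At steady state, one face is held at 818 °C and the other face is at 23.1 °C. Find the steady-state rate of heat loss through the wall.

Q = 116 kW

Q = kA·ΔT/L = 1.31 × 22.5 × |818 °C − 23.1 °C| / 0.202 = 1.16×10^5 W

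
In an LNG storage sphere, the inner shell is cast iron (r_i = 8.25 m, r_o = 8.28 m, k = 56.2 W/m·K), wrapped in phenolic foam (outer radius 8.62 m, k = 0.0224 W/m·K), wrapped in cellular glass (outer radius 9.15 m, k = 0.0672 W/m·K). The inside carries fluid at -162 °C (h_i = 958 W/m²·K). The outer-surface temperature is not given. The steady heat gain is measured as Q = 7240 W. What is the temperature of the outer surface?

Sum the resistances:
  R_conv,in = 1/(4πr²h) = 1/(4π·8.25²·958) = 1.220×10^-6 K/W
  R_cast iron = (1/8.25 − 1/8.28)/(4πk) = 4.392×10^-4/(4π·56.2) = 6.219×10^-7 K/W
  R_phenolic foam = (1/8.28 − 1/8.62)/(4πk) = 0.004764/(4π·0.0224) = 0.01692 K/W
  R_cellular glass = (1/8.62 − 1/9.15)/(4πk) = 0.006720/(4π·0.0672) = 0.007957 K/W
ΣR = 0.02488 K/W
ΔT = Q·ΣR = 7240 × 0.02488 = 180.1 K
Heat flows inward, so T_out = T_in + ΔT = -162 + 180.1 = 18.1 °C

T_out = 18.1 °C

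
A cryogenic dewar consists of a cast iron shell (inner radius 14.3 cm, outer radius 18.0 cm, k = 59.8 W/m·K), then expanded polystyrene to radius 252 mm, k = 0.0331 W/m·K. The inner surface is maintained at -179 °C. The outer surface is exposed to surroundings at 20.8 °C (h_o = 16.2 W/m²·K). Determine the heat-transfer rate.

Q = 51.3 W

Resistance network (inner→outer):
  R_cast iron = (1/0.143 − 1/0.180)/(4πk) = 1.437/(4π·59.8) = 0.001913 K/W
  R_expanded polystyrene = (1/0.180 − 1/0.252)/(4πk) = 1.587/(4π·0.0331) = 3.816 K/W
  R_conv,out = 1/(4πr²h) = 1/(4π·0.252²·16.2) = 0.07735 K/W
ΣR = 0.001913 + 3.816 + 0.07735 = 3.895 K/W
Q = ΔT/ΣR = (-179 °C − 20.8 °C)/3.895 = -51.3 W
(Negative Q ⇒ heat flows inward; heat gain = 51.3 W.)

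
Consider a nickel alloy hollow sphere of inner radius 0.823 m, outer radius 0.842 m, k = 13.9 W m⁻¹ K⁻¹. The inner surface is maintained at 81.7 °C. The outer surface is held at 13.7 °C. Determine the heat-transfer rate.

Q = 4.33×10^5 W

Q = 4πk·ΔT/(1/r₁ − 1/r₂) = 4π × 13.9 × 68 / (1/0.823 − 1/0.842) = 4.33×10^5 W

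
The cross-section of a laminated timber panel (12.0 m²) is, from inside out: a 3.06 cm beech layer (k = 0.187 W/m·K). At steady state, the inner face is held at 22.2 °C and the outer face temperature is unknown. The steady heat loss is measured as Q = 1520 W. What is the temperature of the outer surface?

T_out = 1.47 °C

Sum the resistances:
  R_beech = L/(kA) = 0.0306/(0.187·12.0) = 0.01364 K/W
ΣR = 0.01364 K/W
ΔT = Q·ΣR = 1520 × 0.01364 = 20.73 K
Heat flows outward, so T_out = T_in − ΔT = 22.2 − 20.73 = 1.47 °C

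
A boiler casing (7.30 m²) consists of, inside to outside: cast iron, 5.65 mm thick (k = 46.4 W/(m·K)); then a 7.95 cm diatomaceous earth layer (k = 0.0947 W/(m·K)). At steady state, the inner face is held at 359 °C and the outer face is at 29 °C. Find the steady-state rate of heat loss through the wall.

Q = 2.87 kW

Resistance network (inner→outer):
  R_cast iron = L/(kA) = 0.00565/(46.4·7.30) = 1.668×10^-5 K/W
  R_diatomaceous earth = L/(kA) = 0.0795/(0.0947·7.30) = 0.1150 K/W
ΣR = 1.668×10^-5 + 0.1150 = 0.1150 K/W
Q = ΔT/ΣR = (359 °C − 29 °C)/0.1150 = 2870 W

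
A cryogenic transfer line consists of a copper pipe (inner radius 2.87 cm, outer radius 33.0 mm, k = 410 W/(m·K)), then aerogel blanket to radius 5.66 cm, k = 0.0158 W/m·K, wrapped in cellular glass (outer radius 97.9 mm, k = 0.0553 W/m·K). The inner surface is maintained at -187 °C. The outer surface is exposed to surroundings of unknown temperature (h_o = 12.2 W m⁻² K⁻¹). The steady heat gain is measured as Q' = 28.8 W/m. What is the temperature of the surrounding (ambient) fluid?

Sum the resistances:
  R'_copper = ln(0.0330/0.0287)/(2πk) = 0.1396/(2π·410) = 5.419×10^-5 m·K/W
  R'_aerogel blanket = ln(0.0566/0.0330)/(2πk) = 0.5395/(2π·0.0158) = 5.434 m·K/W
  R'_cellular glass = ln(0.0979/0.0566)/(2πk) = 0.5479/(2π·0.0553) = 1.577 m·K/W
  R'_conv,out = 1/(2πr h) = 1/(2π·0.0979·12.2) = 0.1333 m·K/W
ΣR = 7.145 m·K/W
ΔT = Q'·ΣR = 28.8 × 7.145 = 205.8 K
Heat flows inward, so T_out = T_in + ΔT = -187 + 205.8 = 18.8 °C

T_out = 18.8 °C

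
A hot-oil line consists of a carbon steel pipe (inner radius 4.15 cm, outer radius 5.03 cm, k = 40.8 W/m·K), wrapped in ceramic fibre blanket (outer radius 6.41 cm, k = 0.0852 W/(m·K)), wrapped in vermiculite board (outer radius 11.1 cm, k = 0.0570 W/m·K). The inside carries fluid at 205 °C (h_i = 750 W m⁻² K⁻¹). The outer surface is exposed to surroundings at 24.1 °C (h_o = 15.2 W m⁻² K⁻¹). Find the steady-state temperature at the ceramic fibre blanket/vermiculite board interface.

Series thermal resistances, inner to outer:
  R'_conv,in = 1/(2πr h) = 1/(2π·0.0415·750) = 0.005113 m·K/W
  R'_carbon steel = ln(0.0503/0.0415)/(2πk) = 0.1923/(2π·40.8) = 7.502×10^-4 m·K/W
  R'_ceramic fibre blanket = ln(0.0641/0.0503)/(2πk) = 0.2424/(2π·0.0852) = 0.4529 m·K/W
  R'_vermiculite board = ln(0.111/0.0641)/(2πk) = 0.5491/(2π·0.0570) = 1.533 m·K/W
  R'_conv,out = 1/(2πr h) = 1/(2π·0.111·15.2) = 0.09433 m·K/W
ΣR = 0.005113 + 7.502×10^-4 + 0.4529 + 1.533 + 0.09433 = 2.086 m·K/W
Q' = ΔT/ΣR = (205 °C − 24.1 °C)/2.086 = 86.72 W/m
From the inner boundary to the ceramic fibre blanket/vermiculite board interface, ΣR_partial = 0.4588 m·K/W.
T_interface = T_in − Q'·ΣR_partial = 205 °C − (86.72)(0.4588) = 165 °C

T = 165 °C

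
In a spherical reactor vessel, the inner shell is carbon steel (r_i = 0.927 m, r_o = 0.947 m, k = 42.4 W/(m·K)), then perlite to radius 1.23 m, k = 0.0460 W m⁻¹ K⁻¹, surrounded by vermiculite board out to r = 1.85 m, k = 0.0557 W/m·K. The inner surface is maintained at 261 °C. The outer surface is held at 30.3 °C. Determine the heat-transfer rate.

Resistance network (inner→outer):
  R_carbon steel = (1/0.927 − 1/0.947)/(4πk) = 0.02278/(4π·42.4) = 4.276×10^-5 K/W
  R_perlite = (1/0.947 − 1/1.23)/(4πk) = 0.2430/(4π·0.0460) = 0.4203 K/W
  R_vermiculite board = (1/1.23 − 1/1.85)/(4πk) = 0.2725/(4π·0.0557) = 0.3893 K/W
ΣR = 4.276×10^-5 + 0.4203 + 0.3893 = 0.8096 K/W
Q = ΔT/ΣR = (261 °C − 30.3 °C)/0.8096 = 285 W

Q = 285 W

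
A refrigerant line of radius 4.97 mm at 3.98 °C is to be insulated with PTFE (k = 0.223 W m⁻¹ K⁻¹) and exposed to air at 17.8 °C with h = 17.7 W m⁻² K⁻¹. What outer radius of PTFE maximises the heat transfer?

r_cr = 1.26 cm

For a cylinder, r_cr = k_ins/h = 0.223/17.7 = 0.0126 m = 1.26 cm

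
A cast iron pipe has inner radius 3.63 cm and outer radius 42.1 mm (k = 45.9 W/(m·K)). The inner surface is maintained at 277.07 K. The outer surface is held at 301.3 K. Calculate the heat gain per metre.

Q' = 2πk·ΔT/ln(r₂/r₁) = 2π × 45.9 × 24.23 / ln(0.0421/0.0363) = 47100 W/m

Q' = 47100 W/m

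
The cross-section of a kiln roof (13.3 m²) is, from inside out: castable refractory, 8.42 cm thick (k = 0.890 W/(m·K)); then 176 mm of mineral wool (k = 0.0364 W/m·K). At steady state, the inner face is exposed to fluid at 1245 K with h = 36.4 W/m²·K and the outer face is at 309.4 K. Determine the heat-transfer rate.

Q = 2.51 kW

Treat each layer as a resistance in series:
  R_conv,in = 1/(hA) = 1/(36.4·13.3) = 0.002066 K/W
  R_castable refractory = L/(kA) = 0.0842/(0.890·13.3) = 0.007113 K/W
  R_mineral wool = L/(kA) = 0.176/(0.0364·13.3) = 0.3635 K/W
ΣR = 0.002066 + 0.007113 + 0.3635 = 0.3727 K/W
Q = ΔT/ΣR = (1245 K − 309.4 K)/0.3727 = 2510 W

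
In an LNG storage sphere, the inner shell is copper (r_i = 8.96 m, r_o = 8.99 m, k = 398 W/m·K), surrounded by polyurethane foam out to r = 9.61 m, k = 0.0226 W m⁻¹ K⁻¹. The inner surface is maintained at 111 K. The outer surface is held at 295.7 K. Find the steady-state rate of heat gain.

Treat each layer as a resistance in series:
  R_copper = (1/8.96 − 1/8.99)/(4πk) = 3.724×10^-4/(4π·398) = 7.447×10^-8 K/W
  R_polyurethane foam = (1/8.99 − 1/9.61)/(4πk) = 0.007176/(4π·0.0226) = 0.02527 K/W
ΣR = 7.447×10^-8 + 0.02527 = 0.02527 K/W
Q = ΔT/ΣR = (111 K − 295.7 K)/0.02527 = -7310 W
(Negative Q ⇒ heat flows inward; heat gain = 7310 W.)

Q = 7310 W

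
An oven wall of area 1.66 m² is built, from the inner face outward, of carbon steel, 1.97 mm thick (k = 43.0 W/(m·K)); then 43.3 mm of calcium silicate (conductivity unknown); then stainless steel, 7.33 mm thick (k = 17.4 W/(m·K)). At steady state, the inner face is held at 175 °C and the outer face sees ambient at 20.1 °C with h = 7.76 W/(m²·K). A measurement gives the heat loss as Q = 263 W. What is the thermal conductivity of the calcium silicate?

k = 0.0510 W/m·K

ΣR = ΔT/Q = |175 − 20.1|/263 = 0.5890 K/W
Known resistances:
  R_carbon steel = L/(kA) = 0.00197/(43.0·1.66) = 2.760×10^-5 K/W
  R_stainless steel = L/(kA) = 0.00733/(17.4·1.66) = 2.538×10^-4 K/W
  R_conv,out = 1/(hA) = 1/(7.76·1.66) = 0.07763 K/W
R_calcium silicate = ΣR − ΣR_known = 0.5890 − 0.07791 = 0.5111 K/W
L/(kA) = 0.5111 ⇒ k = 0.0433/(0.5111·1.66) = 0.0510 W/m·K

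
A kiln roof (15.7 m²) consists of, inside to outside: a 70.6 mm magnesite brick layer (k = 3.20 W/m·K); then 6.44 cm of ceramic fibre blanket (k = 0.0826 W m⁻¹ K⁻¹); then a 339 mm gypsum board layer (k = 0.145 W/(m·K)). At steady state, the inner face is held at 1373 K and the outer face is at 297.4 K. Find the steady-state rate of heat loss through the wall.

Q = 5380 W

Series thermal resistances, inner to outer:
  R_magnesite brick = L/(kA) = 0.0706/(3.20·15.7) = 0.001405 K/W
  R_ceramic fibre blanket = L/(kA) = 0.0644/(0.0826·15.7) = 0.04966 K/W
  R_gypsum board = L/(kA) = 0.339/(0.145·15.7) = 0.1489 K/W
ΣR = 0.001405 + 0.04966 + 0.1489 = 0.2000 K/W
Q = ΔT/ΣR = (1373 K − 297.4 K)/0.2000 = 5380 W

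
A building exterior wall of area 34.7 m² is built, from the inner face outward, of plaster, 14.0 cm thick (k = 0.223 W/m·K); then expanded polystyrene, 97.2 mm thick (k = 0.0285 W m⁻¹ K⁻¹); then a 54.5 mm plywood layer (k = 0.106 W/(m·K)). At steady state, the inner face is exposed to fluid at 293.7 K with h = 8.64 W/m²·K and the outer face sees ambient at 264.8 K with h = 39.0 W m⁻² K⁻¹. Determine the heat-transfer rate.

Series thermal resistances, inner to outer:
  R_conv,in = 1/(hA) = 1/(8.64·34.7) = 0.003335 K/W
  R_plaster = L/(kA) = 0.140/(0.223·34.7) = 0.01809 K/W
  R_expanded polystyrene = L/(kA) = 0.0972/(0.0285·34.7) = 0.09829 K/W
  R_plywood = L/(kA) = 0.0545/(0.106·34.7) = 0.01482 K/W
  R_conv,out = 1/(hA) = 1/(39.0·34.7) = 7.389×10^-4 K/W
ΣR = 0.003335 + 0.01809 + 0.09829 + 0.01482 + 7.389×10^-4 = 0.1353 K/W
Q = ΔT/ΣR = (293.7 K − 264.8 K)/0.1353 = 214 W

Q = 214 W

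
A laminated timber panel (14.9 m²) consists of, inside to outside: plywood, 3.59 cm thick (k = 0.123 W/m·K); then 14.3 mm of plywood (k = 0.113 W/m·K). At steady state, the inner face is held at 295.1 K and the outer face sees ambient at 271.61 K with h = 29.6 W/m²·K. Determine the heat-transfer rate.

Q = 774 W

Series thermal resistances, inner to outer:
  R_plywood = L/(kA) = 0.0359/(0.123·14.9) = 0.01959 K/W
  R_plywood = L/(kA) = 0.0143/(0.113·14.9) = 0.008493 K/W
  R_conv,out = 1/(hA) = 1/(29.6·14.9) = 0.002267 K/W
ΣR = 0.01959 + 0.008493 + 0.002267 = 0.03035 K/W
Q = ΔT/ΣR = (295.1 K − 271.61 K)/0.03035 = 774 W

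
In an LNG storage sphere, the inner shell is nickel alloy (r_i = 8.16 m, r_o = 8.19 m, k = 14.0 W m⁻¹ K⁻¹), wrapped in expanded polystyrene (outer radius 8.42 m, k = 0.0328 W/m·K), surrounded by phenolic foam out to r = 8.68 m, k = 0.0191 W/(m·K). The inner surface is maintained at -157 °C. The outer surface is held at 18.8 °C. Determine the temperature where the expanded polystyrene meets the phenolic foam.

T = -94.9 °C

Series thermal resistances, inner to outer:
  R_nickel alloy = (1/8.16 − 1/8.19)/(4πk) = 4.489×10^-4/(4π·14.0) = 2.552×10^-6 K/W
  R_expanded polystyrene = (1/8.19 − 1/8.42)/(4πk) = 0.003335/(4π·0.0328) = 0.008092 K/W
  R_phenolic foam = (1/8.42 − 1/8.68)/(4πk) = 0.003557/(4π·0.0191) = 0.01482 K/W
ΣR = 2.552×10^-6 + 0.008092 + 0.01482 = 0.02291 K/W
Q = ΔT/ΣR = (-157 °C − 18.8 °C)/0.02291 = -7674 W
From the inner boundary to the expanded polystyrene/phenolic foam interface, ΣR_partial = 0.008095 K/W.
T_interface = T_in − Q·ΣR_partial = -157 °C − (-7674)(0.008095) = -94.9 °C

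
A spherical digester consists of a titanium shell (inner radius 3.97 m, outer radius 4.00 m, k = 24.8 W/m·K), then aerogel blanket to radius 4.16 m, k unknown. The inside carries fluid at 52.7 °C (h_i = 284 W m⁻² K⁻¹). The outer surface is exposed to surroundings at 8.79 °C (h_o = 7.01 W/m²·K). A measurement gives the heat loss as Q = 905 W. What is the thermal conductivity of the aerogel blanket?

ΣR = ΔT/Q = |52.7 − 8.79|/905 = 0.04852 K/W
Known resistances:
  R_conv,in = 1/(4πr²h) = 1/(4π·3.97²·284) = 1.778×10^-5 K/W
  R_titanium = (1/3.97 − 1/4.00)/(4πk) = 0.001889/(4π·24.8) = 6.062×10^-6 K/W
  R_conv,out = 1/(4πr²h) = 1/(4π·4.16²·7.01) = 6.560×10^-4 K/W
R_aerogel blanket = ΣR − ΣR_known = 0.04852 − 6.798×10^-4 = 0.04784 K/W
(1/r₁−1/r₂)/(4πk) = 0.04784 ⇒ k = 0.009615/(4π·0.04784) = 0.0160 W/m·K

k = 0.0160 W/m·K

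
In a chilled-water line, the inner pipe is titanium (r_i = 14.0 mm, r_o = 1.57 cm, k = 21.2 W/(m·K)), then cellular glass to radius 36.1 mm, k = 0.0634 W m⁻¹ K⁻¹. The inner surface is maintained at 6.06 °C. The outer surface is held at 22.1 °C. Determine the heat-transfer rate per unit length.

Treat each layer as a resistance in series:
  R'_titanium = ln(0.0157/0.0140)/(2πk) = 0.1146/(2π·21.2) = 8.604×10^-4 m·K/W
  R'_cellular glass = ln(0.0361/0.0157)/(2πk) = 0.8326/(2π·0.0634) = 2.090 m·K/W
ΣR = 8.604×10^-4 + 2.090 = 2.091 m·K/W
Q' = ΔT/ΣR = (6.06 °C − 22.1 °C)/2.091 = -7.67 W/m
(Negative Q' ⇒ heat flows inward; heat gain = 7.67 W/m.)

Q' = 7.67 W/m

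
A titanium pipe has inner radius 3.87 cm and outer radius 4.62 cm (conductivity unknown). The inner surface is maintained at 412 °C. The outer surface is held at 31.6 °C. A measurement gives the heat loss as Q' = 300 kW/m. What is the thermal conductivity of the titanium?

ΣR = ΔT/Q' = |412 − 31.6|/3.00×10^5 = 0.001268 m·K/W
ln(r₂/r₁)/(2πk) = 0.001268 ⇒ k = 0.1771/(2π·0.001268) = 22.2 W/m·K

k = 22.2 W/m·K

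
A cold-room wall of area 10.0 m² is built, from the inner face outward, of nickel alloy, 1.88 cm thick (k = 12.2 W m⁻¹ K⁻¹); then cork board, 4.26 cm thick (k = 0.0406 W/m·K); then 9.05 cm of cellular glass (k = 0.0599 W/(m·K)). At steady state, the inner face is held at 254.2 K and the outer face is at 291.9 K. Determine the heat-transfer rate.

Resistance network (inner→outer):
  R_nickel alloy = L/(kA) = 0.0188/(12.2·10.0) = 1.541×10^-4 K/W
  R_cork board = L/(kA) = 0.0426/(0.0406·10.0) = 0.1049 K/W
  R_cellular glass = L/(kA) = 0.0905/(0.0599·10.0) = 0.1511 K/W
ΣR = 1.541×10^-4 + 0.1049 + 0.1511 = 0.2562 K/W
Q = ΔT/ΣR = (254.2 K − 291.9 K)/0.2562 = -147 W
(Negative Q ⇒ heat flows inward; heat gain = 147 W.)

Q = 147 W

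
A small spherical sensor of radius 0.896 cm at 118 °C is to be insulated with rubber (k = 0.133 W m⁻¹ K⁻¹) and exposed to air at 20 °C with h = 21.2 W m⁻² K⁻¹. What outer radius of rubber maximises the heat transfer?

r_cr = 1.25 cm

For a sphere, r_cr = 2k_ins/h = 2·0.133/21.2 = 0.0125 m = 1.25 cm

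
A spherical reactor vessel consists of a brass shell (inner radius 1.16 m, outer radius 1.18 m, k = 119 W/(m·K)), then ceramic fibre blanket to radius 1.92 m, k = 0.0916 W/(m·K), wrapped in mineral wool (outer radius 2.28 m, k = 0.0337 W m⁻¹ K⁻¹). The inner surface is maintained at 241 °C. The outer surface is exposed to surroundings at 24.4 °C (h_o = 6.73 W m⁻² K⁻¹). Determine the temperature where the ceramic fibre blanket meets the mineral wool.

T = 113 °C

Series thermal resistances, inner to outer:
  R_brass = (1/1.16 − 1/1.18)/(4πk) = 0.01461/(4π·119) = 9.771×10^-6 K/W
  R_ceramic fibre blanket = (1/1.18 − 1/1.92)/(4πk) = 0.3266/(4π·0.0916) = 0.2838 K/W
  R_mineral wool = (1/1.92 − 1/2.28)/(4πk) = 0.08224/(4π·0.0337) = 0.1942 K/W
  R_conv,out = 1/(4πr²h) = 1/(4π·2.28²·6.73) = 0.002275 K/W
ΣR = 9.771×10^-6 + 0.2838 + 0.1942 + 0.002275 = 0.4803 K/W
Q = ΔT/ΣR = (241 °C − 24.4 °C)/0.4803 = 451.0 W
From the inner boundary to the ceramic fibre blanket/mineral wool interface, ΣR_partial = 0.2838 K/W.
T_interface = T_in − Q·ΣR_partial = 241 °C − (451.0)(0.2838) = 113 °C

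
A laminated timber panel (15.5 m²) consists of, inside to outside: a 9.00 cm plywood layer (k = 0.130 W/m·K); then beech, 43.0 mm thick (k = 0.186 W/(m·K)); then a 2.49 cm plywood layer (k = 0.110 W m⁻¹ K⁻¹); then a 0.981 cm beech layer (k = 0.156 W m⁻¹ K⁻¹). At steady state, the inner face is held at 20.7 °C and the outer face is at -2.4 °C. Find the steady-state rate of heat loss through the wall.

Resistance network (inner→outer):
  R_plywood = L/(kA) = 0.0900/(0.130·15.5) = 0.04467 K/W
  R_beech = L/(kA) = 0.0430/(0.186·15.5) = 0.01492 K/W
  R_plywood = L/(kA) = 0.0249/(0.110·15.5) = 0.01460 K/W
  R_beech = L/(kA) = 0.00981/(0.156·15.5) = 0.004057 K/W
ΣR = 0.04467 + 0.01492 + 0.01460 + 0.004057 = 0.07825 K/W
Q = ΔT/ΣR = (20.7 °C − -2.4 °C)/0.07825 = 295 W

Q = 295 W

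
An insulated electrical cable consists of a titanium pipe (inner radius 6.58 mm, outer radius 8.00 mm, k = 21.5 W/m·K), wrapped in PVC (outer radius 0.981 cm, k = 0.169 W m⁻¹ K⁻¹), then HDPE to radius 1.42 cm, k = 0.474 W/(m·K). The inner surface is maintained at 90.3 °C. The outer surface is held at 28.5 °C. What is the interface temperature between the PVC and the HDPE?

Series thermal resistances, inner to outer:
  R'_titanium = ln(0.00800/0.00658)/(2πk) = 0.1954/(2π·21.5) = 0.001447 m·K/W
  R'_PVC = ln(0.00981/0.00800)/(2πk) = 0.2040/(2π·0.169) = 0.1921 m·K/W
  R'_HDPE = ln(0.0142/0.00981)/(2πk) = 0.3698/(2π·0.474) = 0.1242 m·K/W
ΣR = 0.001447 + 0.1921 + 0.1242 = 0.3177 m·K/W
Q' = ΔT/ΣR = (90.3 °C − 28.5 °C)/0.3177 = 194.5 W/m
From the inner boundary to the PVC/HDPE interface, ΣR_partial = 0.1935 m·K/W.
T_interface = T_in − Q'·ΣR_partial = 90.3 °C − (194.5)(0.1935) = 52.7 °C

T = 52.7 °C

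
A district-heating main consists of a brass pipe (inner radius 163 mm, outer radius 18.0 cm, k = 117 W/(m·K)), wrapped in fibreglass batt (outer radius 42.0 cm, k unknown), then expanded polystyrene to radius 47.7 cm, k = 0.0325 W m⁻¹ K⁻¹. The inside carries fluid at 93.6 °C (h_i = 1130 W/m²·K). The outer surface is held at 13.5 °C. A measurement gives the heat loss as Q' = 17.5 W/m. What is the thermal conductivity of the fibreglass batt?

k = 0.0341 W/m·K

ΣR = ΔT/Q' = |93.6 − 13.5|/17.5 = 4.577 m·K/W
Known resistances:
  R'_conv,in = 1/(2πr h) = 1/(2π·0.163·1130) = 8.641×10^-4 m·K/W
  R'_brass = ln(0.180/0.163)/(2πk) = 0.09921/(2π·117) = 1.350×10^-4 m·K/W
  R'_expanded polystyrene = ln(0.477/0.420)/(2πk) = 0.1273/(2π·0.0325) = 0.6232 m·K/W
R_fibreglass batt = ΣR − ΣR_known = 4.577 − 0.6242 = 3.953 m·K/W
ln(r₂/r₁)/(2πk) = 3.953 ⇒ k = 0.8473/(2π·3.953) = 0.0341 W/m·K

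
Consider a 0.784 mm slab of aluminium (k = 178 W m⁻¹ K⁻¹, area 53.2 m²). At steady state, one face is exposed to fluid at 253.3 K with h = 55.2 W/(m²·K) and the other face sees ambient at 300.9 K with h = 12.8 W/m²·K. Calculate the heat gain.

Series thermal resistances, inner to outer:
  R_conv,in = 1/(hA) = 1/(55.2·53.2) = 3.405×10^-4 K/W
  R_aluminium = L/(kA) = 7.84×10^-4/(178·53.2) = 8.279×10^-8 K/W
  R_conv,out = 1/(hA) = 1/(12.8·53.2) = 0.001469 K/W
ΣR = 3.405×10^-4 + 8.279×10^-8 + 0.001469 = 0.001810 K/W
Q = ΔT/ΣR = (253.3 K − 300.9 K)/0.001810 = -26300 W
(Negative Q ⇒ heat flows inward; heat gain = 26300 W.)

Q = 26300 W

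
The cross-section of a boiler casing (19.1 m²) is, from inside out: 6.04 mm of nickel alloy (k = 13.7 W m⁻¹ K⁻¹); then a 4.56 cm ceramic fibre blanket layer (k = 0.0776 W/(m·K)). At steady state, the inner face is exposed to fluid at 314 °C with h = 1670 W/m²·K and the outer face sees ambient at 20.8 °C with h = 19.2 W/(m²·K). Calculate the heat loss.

Q = 8740 W

Series thermal resistances, inner to outer:
  R_conv,in = 1/(hA) = 1/(1670·19.1) = 3.135×10^-5 K/W
  R_nickel alloy = L/(kA) = 0.00604/(13.7·19.1) = 2.308×10^-5 K/W
  R_ceramic fibre blanket = L/(kA) = 0.0456/(0.0776·19.1) = 0.03077 K/W
  R_conv,out = 1/(hA) = 1/(19.2·19.1) = 0.002727 K/W
ΣR = 3.135×10^-5 + 2.308×10^-5 + 0.03077 + 0.002727 = 0.03355 K/W
Q = ΔT/ΣR = (314 °C − 20.8 °C)/0.03355 = 8740 W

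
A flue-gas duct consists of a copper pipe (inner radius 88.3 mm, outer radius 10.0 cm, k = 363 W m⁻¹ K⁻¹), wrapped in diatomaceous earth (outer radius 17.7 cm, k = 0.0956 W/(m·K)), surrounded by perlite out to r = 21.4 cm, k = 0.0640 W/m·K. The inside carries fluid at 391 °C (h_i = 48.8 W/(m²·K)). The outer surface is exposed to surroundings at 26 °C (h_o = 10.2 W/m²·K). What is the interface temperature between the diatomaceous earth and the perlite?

Resistance network (inner→outer):
  R'_conv,in = 1/(2πr h) = 1/(2π·0.0883·48.8) = 0.03694 m·K/W
  R'_copper = ln(0.100/0.0883)/(2πk) = 0.1244/(2π·363) = 5.456×10^-5 m·K/W
  R'_diatomaceous earth = ln(0.177/0.100)/(2πk) = 0.5710/(2π·0.0956) = 0.9506 m·K/W
  R'_perlite = ln(0.214/0.177)/(2πk) = 0.1898/(2π·0.0640) = 0.4721 m·K/W
  R'_conv,out = 1/(2πr h) = 1/(2π·0.214·10.2) = 0.07291 m·K/W
ΣR = 0.03694 + 5.456×10^-5 + 0.9506 + 0.4721 + 0.07291 = 1.533 m·K/W
Q' = ΔT/ΣR = (391 °C − 26 °C)/1.533 = 238.1 W/m
From the inner boundary to the diatomaceous earth/perlite interface, ΣR_partial = 0.9876 m·K/W.
T_interface = T_in − Q'·ΣR_partial = 391 °C − (238.1)(0.9876) = 156 °C

T = 156 °C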